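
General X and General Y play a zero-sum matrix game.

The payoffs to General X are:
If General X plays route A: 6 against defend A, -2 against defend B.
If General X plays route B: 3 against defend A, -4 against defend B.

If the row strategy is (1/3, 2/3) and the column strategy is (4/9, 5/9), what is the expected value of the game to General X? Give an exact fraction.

-2/27

Against (4/9, 5/9), each row's expected payoff is route A: 14/9; route B: -8/9.
Taking the (1/3, 2/3)-weighted average: (1/3)·(14/9) + (2/3)·(-8/9) = -2/27.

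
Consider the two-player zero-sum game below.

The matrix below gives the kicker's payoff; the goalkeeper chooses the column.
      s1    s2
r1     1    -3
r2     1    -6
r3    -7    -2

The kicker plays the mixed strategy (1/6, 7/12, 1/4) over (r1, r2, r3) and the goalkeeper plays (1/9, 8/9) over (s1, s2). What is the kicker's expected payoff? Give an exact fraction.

Against (1/9, 8/9), each row's expected payoff is r1: -23/9; r2: -47/9; r3: -23/9.
Taking the (1/6, 7/12, 1/4)-weighted average: (1/6)·(-23/9) + (7/12)·(-47/9) + (1/4)·(-23/9) = -37/9.

-37/9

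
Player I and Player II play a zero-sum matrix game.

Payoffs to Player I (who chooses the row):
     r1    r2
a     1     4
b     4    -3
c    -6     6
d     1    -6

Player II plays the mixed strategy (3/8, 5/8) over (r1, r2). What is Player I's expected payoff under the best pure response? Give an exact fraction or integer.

a: (1)·(3/8) + (4)·(5/8) = 23/8.
b: (4)·(3/8) + (-3)·(5/8) = -3/8.
c: (-6)·(3/8) + (6)·(5/8) = 3/2.
d: (1)·(3/8) + (-6)·(5/8) = -27/8.
The best pure response is a with expected payoff 23/8.

23/8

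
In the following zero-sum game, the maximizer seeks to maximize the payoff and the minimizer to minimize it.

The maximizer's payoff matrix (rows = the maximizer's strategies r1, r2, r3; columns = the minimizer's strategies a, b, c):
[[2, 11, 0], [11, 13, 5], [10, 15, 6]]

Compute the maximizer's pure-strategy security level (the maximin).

The worst-case payoff for each row is r1: 0, r2: 5, r3: 6.
The best of these is 6.

6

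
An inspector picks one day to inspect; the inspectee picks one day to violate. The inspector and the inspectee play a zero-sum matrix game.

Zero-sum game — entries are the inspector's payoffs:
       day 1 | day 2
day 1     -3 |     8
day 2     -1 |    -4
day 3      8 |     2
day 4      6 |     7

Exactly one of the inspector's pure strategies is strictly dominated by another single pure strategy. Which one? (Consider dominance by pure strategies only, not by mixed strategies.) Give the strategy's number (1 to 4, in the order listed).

2

Compare day 2 with day 3: 8 > -1, 2 > -4.
So day 3 strictly dominates day 2 for the inspector; day 2 is strictly dominated.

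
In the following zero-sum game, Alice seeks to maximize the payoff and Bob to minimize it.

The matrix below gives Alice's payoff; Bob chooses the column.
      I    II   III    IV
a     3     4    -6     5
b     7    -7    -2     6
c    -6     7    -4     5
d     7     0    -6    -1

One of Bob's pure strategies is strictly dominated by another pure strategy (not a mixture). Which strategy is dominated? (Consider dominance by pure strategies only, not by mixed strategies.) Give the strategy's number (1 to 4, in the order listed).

Bob prefers columns that give Alice less. Compare IV with III: -6 < 5, -2 < 6, -4 < 5, -6 < -1.
So III strictly dominates IV for Bob; IV is strictly dominated.

4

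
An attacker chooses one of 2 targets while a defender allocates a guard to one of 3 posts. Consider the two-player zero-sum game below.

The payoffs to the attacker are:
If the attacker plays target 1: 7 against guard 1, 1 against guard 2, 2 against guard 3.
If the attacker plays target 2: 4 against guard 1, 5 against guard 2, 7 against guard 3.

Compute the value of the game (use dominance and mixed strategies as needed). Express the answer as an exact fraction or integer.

31/7

Column guard 3 is strictly dominated by guard 2 for the defender (it gives the attacker more in every row).
The remaining 2×2 game on (target 1, target 2) × (guard 1, guard 2) has no saddle point. Let the attacker play target 1 with probability p; indifference gives 7p + 4(1−p) = p + 5(1−p), so p = 1/7.
Similarly the defender's optimal q on guard 1 is 4/7, and the value is 7·(4/7) + (1)·(3/7) = 31/7.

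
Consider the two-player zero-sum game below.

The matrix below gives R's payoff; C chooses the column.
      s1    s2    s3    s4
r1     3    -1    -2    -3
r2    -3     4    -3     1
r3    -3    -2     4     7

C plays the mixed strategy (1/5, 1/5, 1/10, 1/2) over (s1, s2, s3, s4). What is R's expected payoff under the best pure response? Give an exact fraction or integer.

29/10

r1: (3)·(1/5) + (-1)·(1/5) + (-2)·(1/10) + (-3)·(1/2) = -13/10.
r2: (-3)·(1/5) + (4)·(1/5) + (-3)·(1/10) + (1)·(1/2) = 2/5.
r3: (-3)·(1/5) + (-2)·(1/5) + (4)·(1/10) + (7)·(1/2) = 29/10.
The best pure response is r3 with expected payoff 29/10.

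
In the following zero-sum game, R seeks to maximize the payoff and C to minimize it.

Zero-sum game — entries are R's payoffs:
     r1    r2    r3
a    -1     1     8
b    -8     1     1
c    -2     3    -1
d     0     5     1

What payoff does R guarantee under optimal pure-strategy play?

0

Row minima: -1, -8, -2, 0 → R's maximin is 0.
Column maxima: 0, 5, 8 → C's minimax is 0.
They coincide at (d, r1), so the value is 0.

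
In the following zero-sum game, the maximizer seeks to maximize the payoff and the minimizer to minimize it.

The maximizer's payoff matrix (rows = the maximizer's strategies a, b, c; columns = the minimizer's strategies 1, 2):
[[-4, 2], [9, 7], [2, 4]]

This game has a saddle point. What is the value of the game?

7

Row minima: -4, 7, 2 → the maximizer's maximin is 7.
Column maxima: 9, 7 → the minimizer's minimax is 7.
They coincide at (b, 2), so the value is 7.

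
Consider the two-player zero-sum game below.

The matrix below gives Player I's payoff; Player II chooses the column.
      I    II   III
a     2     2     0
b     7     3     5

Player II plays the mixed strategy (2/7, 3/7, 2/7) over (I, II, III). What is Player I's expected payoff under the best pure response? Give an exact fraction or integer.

33/7

a: (2)·(2/7) + (2)·(3/7) + (0)·(2/7) = 10/7.
b: (7)·(2/7) + (3)·(3/7) + (5)·(2/7) = 33/7.
The best pure response is b with expected payoff 33/7.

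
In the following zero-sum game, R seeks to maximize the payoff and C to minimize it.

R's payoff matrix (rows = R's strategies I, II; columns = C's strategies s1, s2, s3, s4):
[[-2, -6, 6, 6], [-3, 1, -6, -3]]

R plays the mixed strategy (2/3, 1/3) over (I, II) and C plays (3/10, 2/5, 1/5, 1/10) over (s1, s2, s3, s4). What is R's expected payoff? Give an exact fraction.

-22/15

Against (3/10, 2/5, 1/5, 1/10), each row's expected payoff is I: -6/5; II: -2.
Taking the (2/3, 1/3)-weighted average: (2/3)·(-6/5) + (1/3)·(-2) = -22/15.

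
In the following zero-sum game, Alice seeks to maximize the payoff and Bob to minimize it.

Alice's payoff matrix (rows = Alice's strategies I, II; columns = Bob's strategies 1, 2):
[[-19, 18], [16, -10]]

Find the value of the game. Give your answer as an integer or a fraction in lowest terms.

14/9

Row minima are -19 and -10, so Alice's maximin is -10; column maxima are 16 and 18, so Bob's minimax is 16. These differ, so the equilibrium is in mixed strategies.
Let Alice play I with probability p. Bob is indifferent when −19p + 16(1−p) = 18p − 10(1−p), giving p = 26/63.
Let Bob play 1 with probability q. Alice is indifferent when −19q + 18(1−q) = 16q − 10(1−q), giving q = 4/9.
The value is -19·(4/9) + (18)·(5/9) = 14/9.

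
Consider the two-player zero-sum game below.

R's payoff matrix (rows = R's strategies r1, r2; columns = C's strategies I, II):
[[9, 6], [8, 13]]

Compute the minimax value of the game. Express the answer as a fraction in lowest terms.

69/8

Row minima are 6 and 8, so R's maximin is 8; column maxima are 9 and 13, so C's minimax is 9. These differ, so the equilibrium is in mixed strategies.
Let R play r1 with probability p. C is indifferent when 9p + 8(1−p) = 6p + 13(1−p), giving p = 5/8.
Let C play I with probability q. R is indifferent when 9q + 6(1−q) = 8q + 13(1−q), giving q = 7/8.
The value is 9·(7/8) + (6)·(1/8) = 69/8.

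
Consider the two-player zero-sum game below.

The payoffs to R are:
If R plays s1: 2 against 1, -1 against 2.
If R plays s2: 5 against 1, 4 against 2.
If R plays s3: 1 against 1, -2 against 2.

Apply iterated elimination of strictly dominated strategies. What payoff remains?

Column 1 is strictly dominated by 2 for C (-1<2, 4<5, -2<1); eliminate 1.
Row s1 is strictly dominated by row s2 (4>-1); eliminate s1.
Row s3 is strictly dominated by row s2 (4>-2); eliminate s3.
Only (s2, 2) remains, with payoff 4.

4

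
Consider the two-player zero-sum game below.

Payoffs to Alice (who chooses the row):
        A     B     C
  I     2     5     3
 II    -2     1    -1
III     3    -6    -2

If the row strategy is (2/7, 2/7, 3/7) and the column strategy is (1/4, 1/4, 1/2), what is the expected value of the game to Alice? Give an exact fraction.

-1/28

Against (1/4, 1/4, 1/2), each row's expected payoff is I: 13/4; II: -3/4; III: -7/4.
Taking the (2/7, 2/7, 3/7)-weighted average: (2/7)·(13/4) + (2/7)·(-3/4) + (3/7)·(-7/4) = -1/28.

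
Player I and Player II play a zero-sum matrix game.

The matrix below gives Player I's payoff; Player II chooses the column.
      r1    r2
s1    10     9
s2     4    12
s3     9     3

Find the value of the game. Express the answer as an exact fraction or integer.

Row s3 is strictly dominated by row s1, so Player I never plays it.
The remaining 2×2 game on (s1, s2) × (r1, r2) has no saddle point. Let Player I play s1 with probability p; indifference gives 10p + 4(1−p) = 9p + 12(1−p), so p = 8/9.
Similarly Player II's optimal q on r1 is 1/3, and the value is 10·(1/3) + (9)·(2/3) = 28/3.

28/3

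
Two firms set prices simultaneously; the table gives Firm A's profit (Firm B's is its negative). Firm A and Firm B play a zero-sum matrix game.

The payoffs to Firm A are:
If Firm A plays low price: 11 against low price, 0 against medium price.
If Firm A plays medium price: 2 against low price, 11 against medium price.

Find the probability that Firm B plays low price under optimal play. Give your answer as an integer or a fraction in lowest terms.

Row minima are 0 and 2, so Firm A's maximin is 2; column maxima are 11 and 11, so Firm B's minimax is 11. These differ, so the equilibrium is in mixed strategies.
Let Firm B play low price with probability q. Firm A is indifferent when 11q = 2q + 11(1−q), giving q = 11/20.

11/20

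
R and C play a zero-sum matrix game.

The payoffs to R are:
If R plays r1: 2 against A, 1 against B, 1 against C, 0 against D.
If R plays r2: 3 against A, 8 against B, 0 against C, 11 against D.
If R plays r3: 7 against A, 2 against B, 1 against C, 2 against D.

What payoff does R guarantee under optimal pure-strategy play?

1

Row minima: 0, 0, 1 → R's maximin is 1.
Column maxima: 7, 8, 1, 11 → C's minimax is 1.
They coincide at (r3, C), so the value is 1.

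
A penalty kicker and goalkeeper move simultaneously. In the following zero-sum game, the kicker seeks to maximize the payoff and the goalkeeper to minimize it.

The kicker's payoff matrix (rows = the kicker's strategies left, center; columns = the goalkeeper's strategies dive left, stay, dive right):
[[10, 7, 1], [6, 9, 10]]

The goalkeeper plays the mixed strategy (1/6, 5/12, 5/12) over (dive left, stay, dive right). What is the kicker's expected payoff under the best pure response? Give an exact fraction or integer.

107/12

left: (10)·(1/6) + (7)·(5/12) + (1)·(5/12) = 5.
center: (6)·(1/6) + (9)·(5/12) + (10)·(5/12) = 107/12.
The best pure response is center with expected payoff 107/12.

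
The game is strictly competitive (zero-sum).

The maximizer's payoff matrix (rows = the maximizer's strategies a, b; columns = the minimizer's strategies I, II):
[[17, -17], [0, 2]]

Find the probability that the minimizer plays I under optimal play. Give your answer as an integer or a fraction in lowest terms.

Row minima are -17 and 0, so the maximizer's maximin is 0; column maxima are 17 and 2, so the minimizer's minimax is 2. These differ, so the equilibrium is in mixed strategies.
Let the minimizer play I with probability q. The maximizer is indifferent when 17q − 17(1−q) = 2(1−q), giving q = 19/36.

19/36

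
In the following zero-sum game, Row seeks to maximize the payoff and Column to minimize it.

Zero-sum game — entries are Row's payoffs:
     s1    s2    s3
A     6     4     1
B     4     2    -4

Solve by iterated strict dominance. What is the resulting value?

1

Row B is strictly dominated by row A (6>4, 4>2, 1>-4); eliminate B.
Column s1 is strictly dominated by s2 for Column (4<6); eliminate s1.
Column s2 is strictly dominated by s3 for Column (1<4); eliminate s2.
Only (A, s3) remains, with payoff 1.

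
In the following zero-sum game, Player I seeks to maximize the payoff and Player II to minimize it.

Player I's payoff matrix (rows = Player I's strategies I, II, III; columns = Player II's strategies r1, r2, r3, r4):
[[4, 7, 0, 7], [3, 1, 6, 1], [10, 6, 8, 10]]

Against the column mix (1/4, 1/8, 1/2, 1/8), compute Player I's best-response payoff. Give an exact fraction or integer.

I: (4)·(1/4) + (7)·(1/8) + (0)·(1/2) + (7)·(1/8) = 11/4.
II: (3)·(1/4) + (1)·(1/8) + (6)·(1/2) + (1)·(1/8) = 4.
III: (10)·(1/4) + (6)·(1/8) + (8)·(1/2) + (10)·(1/8) = 17/2.
The best pure response is III with expected payoff 17/2.

17/2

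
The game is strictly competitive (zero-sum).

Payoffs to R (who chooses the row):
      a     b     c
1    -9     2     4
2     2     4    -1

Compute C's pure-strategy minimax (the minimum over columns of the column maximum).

The worst case (largest entry) in each column is a: 2, b: 4, c: 4.
The best (smallest) of these is 2.

2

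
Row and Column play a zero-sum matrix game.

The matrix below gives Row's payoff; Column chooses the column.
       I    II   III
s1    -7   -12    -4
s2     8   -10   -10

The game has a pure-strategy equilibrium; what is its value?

Row minima: -12, -10 → Row's maximin is -10.
Column maxima: 8, -10, -4 → Column's minimax is -10.
They coincide at (s2, II), so the value is -10.

-10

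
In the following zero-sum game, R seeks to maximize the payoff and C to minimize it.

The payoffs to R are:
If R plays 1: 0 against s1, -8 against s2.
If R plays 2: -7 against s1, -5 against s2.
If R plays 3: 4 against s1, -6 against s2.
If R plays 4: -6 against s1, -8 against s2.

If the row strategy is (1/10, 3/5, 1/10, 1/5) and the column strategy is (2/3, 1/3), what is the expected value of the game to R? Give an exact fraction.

-16/3

Against (2/3, 1/3), each row's expected payoff is 1: -8/3; 2: -19/3; 3: 2/3; 4: -20/3.
Taking the (1/10, 3/5, 1/10, 1/5)-weighted average: (1/10)·(-8/3) + (3/5)·(-19/3) + (1/10)·(2/3) + (1/5)·(-20/3) = -16/3.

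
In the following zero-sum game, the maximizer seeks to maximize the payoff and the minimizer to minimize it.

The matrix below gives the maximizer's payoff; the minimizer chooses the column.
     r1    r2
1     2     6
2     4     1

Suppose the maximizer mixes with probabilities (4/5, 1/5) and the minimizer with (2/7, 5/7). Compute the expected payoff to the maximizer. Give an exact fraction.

149/35

Against (2/7, 5/7), each row's expected payoff is 1: 34/7; 2: 13/7.
Taking the (4/5, 1/5)-weighted average: (4/5)·(34/7) + (1/5)·(13/7) = 149/35.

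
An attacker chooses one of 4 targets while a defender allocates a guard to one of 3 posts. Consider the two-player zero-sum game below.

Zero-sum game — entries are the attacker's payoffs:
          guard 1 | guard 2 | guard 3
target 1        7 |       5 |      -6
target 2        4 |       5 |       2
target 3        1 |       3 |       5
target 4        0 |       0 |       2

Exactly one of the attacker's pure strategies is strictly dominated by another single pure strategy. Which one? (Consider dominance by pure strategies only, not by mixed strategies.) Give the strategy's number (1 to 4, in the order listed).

Compare target 4 with target 3: 1 > 0, 3 > 0, 5 > 2.
So target 3 strictly dominates target 4 for the attacker; target 4 is strictly dominated.

4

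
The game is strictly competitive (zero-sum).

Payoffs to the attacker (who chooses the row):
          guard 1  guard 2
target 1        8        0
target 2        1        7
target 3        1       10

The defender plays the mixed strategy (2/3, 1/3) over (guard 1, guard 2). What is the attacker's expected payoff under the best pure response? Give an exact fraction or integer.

16/3

target 1: (8)·(2/3) + (0)·(1/3) = 16/3.
target 2: (1)·(2/3) + (7)·(1/3) = 3.
target 3: (1)·(2/3) + (10)·(1/3) = 4.
The best pure response is target 1 with expected payoff 16/3.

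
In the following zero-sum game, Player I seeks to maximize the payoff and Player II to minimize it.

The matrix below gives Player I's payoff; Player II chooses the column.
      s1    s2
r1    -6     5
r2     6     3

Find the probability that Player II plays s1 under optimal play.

1/7

Row minima are -6 and 3, so Player I's maximin is 3; column maxima are 6 and 5, so Player II's minimax is 5. These differ, so the equilibrium is in mixed strategies.
Let Player II play s1 with probability q. Player I is indifferent when −6q + 5(1−q) = 6q + 3(1−q), giving q = 1/7.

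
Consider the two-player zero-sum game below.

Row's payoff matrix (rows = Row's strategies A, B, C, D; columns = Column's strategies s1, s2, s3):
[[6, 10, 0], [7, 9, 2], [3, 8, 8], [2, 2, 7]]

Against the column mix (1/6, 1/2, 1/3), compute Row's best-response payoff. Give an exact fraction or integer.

A: (6)·(1/6) + (10)·(1/2) + (0)·(1/3) = 6.
B: (7)·(1/6) + (9)·(1/2) + (2)·(1/3) = 19/3.
C: (3)·(1/6) + (8)·(1/2) + (8)·(1/3) = 43/6.
D: (2)·(1/6) + (2)·(1/2) + (7)·(1/3) = 11/3.
The best pure response is C with expected payoff 43/6.

43/6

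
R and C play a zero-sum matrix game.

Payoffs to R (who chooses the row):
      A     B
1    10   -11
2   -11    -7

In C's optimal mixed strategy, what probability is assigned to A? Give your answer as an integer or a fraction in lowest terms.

Row minima are -11 and -11, so R's maximin is -11; column maxima are 10 and -7, so C's minimax is -7. These differ, so the equilibrium is in mixed strategies.
Let C play A with probability q. R is indifferent when 10q − 11(1−q) = −11q − 7(1−q), giving q = 4/25.

4/25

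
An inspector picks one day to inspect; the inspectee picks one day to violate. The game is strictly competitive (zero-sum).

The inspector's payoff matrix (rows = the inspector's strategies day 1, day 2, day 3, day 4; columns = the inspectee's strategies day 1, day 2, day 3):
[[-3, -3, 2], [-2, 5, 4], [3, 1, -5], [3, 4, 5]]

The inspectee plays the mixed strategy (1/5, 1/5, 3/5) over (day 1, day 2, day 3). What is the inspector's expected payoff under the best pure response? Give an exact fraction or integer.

22/5

day 1: (-3)·(1/5) + (-3)·(1/5) + (2)·(3/5) = 0.
day 2: (-2)·(1/5) + (5)·(1/5) + (4)·(3/5) = 3.
day 3: (3)·(1/5) + (1)·(1/5) + (-5)·(3/5) = -11/5.
day 4: (3)·(1/5) + (4)·(1/5) + (5)·(3/5) = 22/5.
The best pure response is day 4 with expected payoff 22/5.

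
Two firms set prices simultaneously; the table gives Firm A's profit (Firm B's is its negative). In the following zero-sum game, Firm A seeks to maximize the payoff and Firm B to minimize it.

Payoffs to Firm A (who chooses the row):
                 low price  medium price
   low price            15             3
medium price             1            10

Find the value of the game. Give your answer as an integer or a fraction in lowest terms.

Row minima are 3 and 1, so Firm A's maximin is 3; column maxima are 15 and 10, so Firm B's minimax is 10. These differ, so the equilibrium is in mixed strategies.
Let Firm A play low price with probability p. Firm B is indifferent when 15p + (1−p) = 3p + 10(1−p), giving p = 3/7.
Let Firm B play low price with probability q. Firm A is indifferent when 15q + 3(1−q) = q + 10(1−q), giving q = 1/3.
The value is 15·(1/3) + (3)·(2/3) = 7.

7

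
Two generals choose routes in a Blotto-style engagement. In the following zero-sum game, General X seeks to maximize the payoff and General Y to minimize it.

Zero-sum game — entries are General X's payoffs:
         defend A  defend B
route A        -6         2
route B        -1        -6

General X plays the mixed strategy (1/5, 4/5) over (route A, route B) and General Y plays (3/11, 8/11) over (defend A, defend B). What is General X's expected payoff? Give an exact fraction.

-206/55

Against (3/11, 8/11), each row's expected payoff is route A: -2/11; route B: -51/11.
Taking the (1/5, 4/5)-weighted average: (1/5)·(-2/11) + (4/5)·(-51/11) = -206/55.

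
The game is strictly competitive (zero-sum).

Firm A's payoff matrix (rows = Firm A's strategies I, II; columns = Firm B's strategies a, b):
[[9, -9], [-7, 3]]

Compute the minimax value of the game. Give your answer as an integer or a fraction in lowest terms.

-9/7

Row minima are -9 and -7, so Firm A's maximin is -7; column maxima are 9 and 3, so Firm B's minimax is 3. These differ, so the equilibrium is in mixed strategies.
Let Firm A play I with probability p. Firm B is indifferent when 9p − 7(1−p) = −9p + 3(1−p), giving p = 5/14.
Let Firm B play a with probability q. Firm A is indifferent when 9q − 9(1−q) = −7q + 3(1−q), giving q = 3/7.
The value is 9·(3/7) + (-9)·(4/7) = -9/7.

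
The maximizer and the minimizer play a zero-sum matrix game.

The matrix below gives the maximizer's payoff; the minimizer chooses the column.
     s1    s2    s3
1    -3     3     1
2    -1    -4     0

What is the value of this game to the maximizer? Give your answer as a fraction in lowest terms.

Column s3 is strictly dominated by s1 for the minimizer (it gives the maximizer more in every row).
The remaining 2×2 game on (1, 2) × (s1, s2) has no saddle point. Let the maximizer play 1 with probability p; indifference gives −3p − (1−p) = 3p − 4(1−p), so p = 1/3.
Similarly the minimizer's optimal q on s1 is 7/9, and the value is -3·(7/9) + (3)·(2/9) = -5/3.

-5/3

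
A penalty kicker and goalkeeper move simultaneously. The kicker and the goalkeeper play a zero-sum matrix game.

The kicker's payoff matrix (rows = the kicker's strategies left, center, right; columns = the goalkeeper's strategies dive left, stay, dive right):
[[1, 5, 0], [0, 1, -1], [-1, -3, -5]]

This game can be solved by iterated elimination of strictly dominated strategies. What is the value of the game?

0

Column dive left is strictly dominated by dive right for the goalkeeper (0<1, -1<0, -5<-1); eliminate dive left.
Column stay is strictly dominated by dive right for the goalkeeper (0<5, -1<1, -5<-3); eliminate stay.
Row right is strictly dominated by row left (0>-5); eliminate right.
Row center is strictly dominated by row left (0>-1); eliminate center.
Only (left, dive right) remains, with payoff 0.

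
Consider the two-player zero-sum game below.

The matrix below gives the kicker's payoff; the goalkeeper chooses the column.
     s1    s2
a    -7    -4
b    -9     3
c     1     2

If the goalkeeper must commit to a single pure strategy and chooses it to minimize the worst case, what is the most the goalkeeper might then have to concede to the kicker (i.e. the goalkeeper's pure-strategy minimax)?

1

The worst case (largest entry) in each column is s1: 1, s2: 3.
The best (smallest) of these is 1.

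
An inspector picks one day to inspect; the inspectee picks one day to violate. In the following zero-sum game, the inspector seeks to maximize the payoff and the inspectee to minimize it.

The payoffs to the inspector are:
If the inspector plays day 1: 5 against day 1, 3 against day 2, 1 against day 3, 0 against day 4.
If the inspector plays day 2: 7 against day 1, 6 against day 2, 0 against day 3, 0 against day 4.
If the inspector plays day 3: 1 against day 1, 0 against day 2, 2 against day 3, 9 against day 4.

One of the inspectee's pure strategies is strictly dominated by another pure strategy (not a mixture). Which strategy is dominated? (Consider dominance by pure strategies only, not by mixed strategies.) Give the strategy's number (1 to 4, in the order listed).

1

The inspectee prefers columns that give the inspector less. Compare day 1 with day 2: 3 < 5, 6 < 7, 0 < 1.
So day 2 strictly dominates day 1 for the inspectee; day 1 is strictly dominated.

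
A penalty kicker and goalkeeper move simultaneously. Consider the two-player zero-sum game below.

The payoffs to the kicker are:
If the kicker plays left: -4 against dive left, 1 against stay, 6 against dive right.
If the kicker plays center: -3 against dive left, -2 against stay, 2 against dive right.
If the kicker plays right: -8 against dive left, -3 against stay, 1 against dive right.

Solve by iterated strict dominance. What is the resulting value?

-3

Row right is strictly dominated by row left (-4>-8, 1>-3, 6>1); eliminate right.
Column dive right is strictly dominated by dive left for the goalkeeper (-4<6, -3<2); eliminate dive right.
Column stay is strictly dominated by dive left for the goalkeeper (-4<1, -3<-2); eliminate stay.
Row left is strictly dominated by row center (-3>-4); eliminate left.
Only (center, dive left) remains, with payoff -3.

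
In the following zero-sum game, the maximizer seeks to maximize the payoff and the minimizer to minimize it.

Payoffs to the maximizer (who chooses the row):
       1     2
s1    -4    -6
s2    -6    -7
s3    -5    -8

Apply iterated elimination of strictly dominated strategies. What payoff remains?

-6

Row s2 is strictly dominated by row s1 (-4>-6, -6>-7); eliminate s2.
Row s3 is strictly dominated by row s1 (-4>-5, -6>-8); eliminate s3.
Column 1 is strictly dominated by 2 for the minimizer (-6<-4); eliminate 1.
Only (s1, 2) remains, with payoff -6.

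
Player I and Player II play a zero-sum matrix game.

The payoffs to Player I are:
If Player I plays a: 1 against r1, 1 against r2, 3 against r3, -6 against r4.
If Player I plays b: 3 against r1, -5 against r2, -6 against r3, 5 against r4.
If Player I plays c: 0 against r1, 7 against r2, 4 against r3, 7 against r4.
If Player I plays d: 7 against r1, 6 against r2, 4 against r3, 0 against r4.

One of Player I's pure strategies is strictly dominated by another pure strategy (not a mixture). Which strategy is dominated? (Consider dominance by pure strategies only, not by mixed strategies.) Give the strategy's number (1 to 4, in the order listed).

Compare a with d: 7 > 1, 6 > 1, 4 > 3, 0 > -6.
So d strictly dominates a for Player I; a is strictly dominated.

1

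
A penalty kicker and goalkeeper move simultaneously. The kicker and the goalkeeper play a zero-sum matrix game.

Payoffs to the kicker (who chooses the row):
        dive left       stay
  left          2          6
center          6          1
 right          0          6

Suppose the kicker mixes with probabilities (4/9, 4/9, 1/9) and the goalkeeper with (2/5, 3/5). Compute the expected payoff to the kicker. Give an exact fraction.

Against (2/5, 3/5), each row's expected payoff is left: 22/5; center: 3; right: 18/5.
Taking the (4/9, 4/9, 1/9)-weighted average: (4/9)·(22/5) + (4/9)·(3) + (1/9)·(18/5) = 166/45.

166/45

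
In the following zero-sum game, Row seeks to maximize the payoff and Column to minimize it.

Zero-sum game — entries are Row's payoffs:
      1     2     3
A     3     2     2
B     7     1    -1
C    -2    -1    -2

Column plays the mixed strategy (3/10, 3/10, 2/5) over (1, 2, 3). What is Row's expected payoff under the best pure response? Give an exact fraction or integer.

23/10

A: (3)·(3/10) + (2)·(3/10) + (2)·(2/5) = 23/10.
B: (7)·(3/10) + (1)·(3/10) + (-1)·(2/5) = 2.
C: (-2)·(3/10) + (-1)·(3/10) + (-2)·(2/5) = -17/10.
The best pure response is A with expected payoff 23/10.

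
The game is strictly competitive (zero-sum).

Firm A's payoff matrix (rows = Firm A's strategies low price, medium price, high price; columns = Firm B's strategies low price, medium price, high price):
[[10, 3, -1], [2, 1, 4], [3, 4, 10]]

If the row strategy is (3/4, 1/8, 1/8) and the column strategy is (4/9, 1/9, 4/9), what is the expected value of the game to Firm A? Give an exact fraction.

Against (4/9, 1/9, 4/9), each row's expected payoff is low price: 13/3; medium price: 25/9; high price: 56/9.
Taking the (3/4, 1/8, 1/8)-weighted average: (3/4)·(13/3) + (1/8)·(25/9) + (1/8)·(56/9) = 35/8.

35/8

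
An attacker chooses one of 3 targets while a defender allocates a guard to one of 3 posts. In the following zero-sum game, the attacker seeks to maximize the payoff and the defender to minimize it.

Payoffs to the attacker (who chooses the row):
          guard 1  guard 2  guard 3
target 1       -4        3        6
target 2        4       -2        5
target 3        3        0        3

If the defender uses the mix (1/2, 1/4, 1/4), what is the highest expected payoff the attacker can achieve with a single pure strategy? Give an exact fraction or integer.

target 1: (-4)·(1/2) + (3)·(1/4) + (6)·(1/4) = 1/4.
target 2: (4)·(1/2) + (-2)·(1/4) + (5)·(1/4) = 11/4.
target 3: (3)·(1/2) + (0)·(1/4) + (3)·(1/4) = 9/4.
The best pure response is target 2 with expected payoff 11/4.

11/4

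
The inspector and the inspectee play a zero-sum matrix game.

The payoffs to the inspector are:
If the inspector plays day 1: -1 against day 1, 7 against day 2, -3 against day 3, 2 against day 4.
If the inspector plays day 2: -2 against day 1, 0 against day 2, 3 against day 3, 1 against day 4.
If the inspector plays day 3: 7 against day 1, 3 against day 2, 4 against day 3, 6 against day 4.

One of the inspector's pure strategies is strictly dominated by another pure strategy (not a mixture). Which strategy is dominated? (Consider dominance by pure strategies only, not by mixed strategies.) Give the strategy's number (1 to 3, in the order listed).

Compare day 2 with day 3: 7 > -2, 3 > 0, 4 > 3, 6 > 1.
So day 3 strictly dominates day 2 for the inspector; day 2 is strictly dominated.

2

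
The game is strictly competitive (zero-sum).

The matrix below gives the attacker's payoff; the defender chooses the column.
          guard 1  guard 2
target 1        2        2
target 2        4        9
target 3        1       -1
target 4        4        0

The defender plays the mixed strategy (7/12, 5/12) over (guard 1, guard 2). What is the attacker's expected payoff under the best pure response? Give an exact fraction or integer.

target 1: (2)·(7/12) + (2)·(5/12) = 2.
target 2: (4)·(7/12) + (9)·(5/12) = 73/12.
target 3: (1)·(7/12) + (-1)·(5/12) = 1/6.
target 4: (4)·(7/12) + (0)·(5/12) = 7/3.
The best pure response is target 2 with expected payoff 73/12.

73/12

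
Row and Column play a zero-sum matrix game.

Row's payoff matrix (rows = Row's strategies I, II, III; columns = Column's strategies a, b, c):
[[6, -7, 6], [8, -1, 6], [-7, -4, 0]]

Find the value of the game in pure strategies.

Row minima: -7, -1, -7 → Row's maximin is -1.
Column maxima: 8, -1, 6 → Column's minimax is -1.
They coincide at (II, b), so the value is -1.

-1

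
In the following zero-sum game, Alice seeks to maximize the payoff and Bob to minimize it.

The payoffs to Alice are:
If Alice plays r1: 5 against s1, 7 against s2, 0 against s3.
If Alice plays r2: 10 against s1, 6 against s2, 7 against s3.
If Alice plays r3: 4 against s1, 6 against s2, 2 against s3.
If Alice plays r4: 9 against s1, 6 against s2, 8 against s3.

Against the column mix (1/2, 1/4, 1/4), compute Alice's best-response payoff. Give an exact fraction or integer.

33/4

r1: (5)·(1/2) + (7)·(1/4) + (0)·(1/4) = 17/4.
r2: (10)·(1/2) + (6)·(1/4) + (7)·(1/4) = 33/4.
r3: (4)·(1/2) + (6)·(1/4) + (2)·(1/4) = 4.
r4: (9)·(1/2) + (6)·(1/4) + (8)·(1/4) = 8.
The best pure response is r2 with expected payoff 33/4.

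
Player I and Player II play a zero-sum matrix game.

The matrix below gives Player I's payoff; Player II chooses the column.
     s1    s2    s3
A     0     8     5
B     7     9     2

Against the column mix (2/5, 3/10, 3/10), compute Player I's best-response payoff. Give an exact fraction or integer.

A: (0)·(2/5) + (8)·(3/10) + (5)·(3/10) = 39/10.
B: (7)·(2/5) + (9)·(3/10) + (2)·(3/10) = 61/10.
The best pure response is B with expected payoff 61/10.

61/10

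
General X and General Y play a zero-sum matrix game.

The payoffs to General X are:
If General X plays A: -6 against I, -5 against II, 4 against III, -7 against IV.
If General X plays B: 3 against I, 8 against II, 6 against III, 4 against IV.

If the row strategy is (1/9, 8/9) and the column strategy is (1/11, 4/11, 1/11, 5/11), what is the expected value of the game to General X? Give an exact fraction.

431/99

Against (1/11, 4/11, 1/11, 5/11), each row's expected payoff is A: -57/11; B: 61/11.
Taking the (1/9, 8/9)-weighted average: (1/9)·(-57/11) + (8/9)·(61/11) = 431/99.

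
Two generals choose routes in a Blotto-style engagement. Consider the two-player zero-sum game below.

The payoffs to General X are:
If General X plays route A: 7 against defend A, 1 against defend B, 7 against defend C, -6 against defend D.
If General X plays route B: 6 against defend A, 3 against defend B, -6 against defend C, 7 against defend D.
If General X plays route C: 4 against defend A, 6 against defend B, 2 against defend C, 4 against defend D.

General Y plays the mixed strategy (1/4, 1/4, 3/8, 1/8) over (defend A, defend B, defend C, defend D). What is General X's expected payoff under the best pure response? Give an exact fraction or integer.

route A: (7)·(1/4) + (1)·(1/4) + (7)·(3/8) + (-6)·(1/8) = 31/8.
route B: (6)·(1/4) + (3)·(1/4) + (-6)·(3/8) + (7)·(1/8) = 7/8.
route C: (4)·(1/4) + (6)·(1/4) + (2)·(3/8) + (4)·(1/8) = 15/4.
The best pure response is route A with expected payoff 31/8.

31/8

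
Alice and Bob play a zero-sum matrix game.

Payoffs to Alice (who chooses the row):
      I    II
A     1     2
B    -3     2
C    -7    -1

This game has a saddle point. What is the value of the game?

Row minima: 1, -3, -7 → Alice's maximin is 1.
Column maxima: 1, 2 → Bob's minimax is 1.
They coincide at (A, I), so the value is 1.

1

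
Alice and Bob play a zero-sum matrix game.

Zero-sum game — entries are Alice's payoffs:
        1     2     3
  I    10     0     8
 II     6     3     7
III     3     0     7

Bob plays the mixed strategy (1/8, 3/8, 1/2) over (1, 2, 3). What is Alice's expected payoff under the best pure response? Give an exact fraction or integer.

I: (10)·(1/8) + (0)·(3/8) + (8)·(1/2) = 21/4.
II: (6)·(1/8) + (3)·(3/8) + (7)·(1/2) = 43/8.
III: (3)·(1/8) + (0)·(3/8) + (7)·(1/2) = 31/8.
The best pure response is II with expected payoff 43/8.

43/8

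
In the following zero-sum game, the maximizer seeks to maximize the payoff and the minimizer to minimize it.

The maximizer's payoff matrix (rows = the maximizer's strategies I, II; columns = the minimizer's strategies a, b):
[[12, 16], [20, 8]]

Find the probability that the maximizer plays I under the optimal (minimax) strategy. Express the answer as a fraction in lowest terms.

3/4

Row minima are 12 and 8, so the maximizer's maximin is 12; column maxima are 20 and 16, so the minimizer's minimax is 16. These differ, so the equilibrium is in mixed strategies.
Let the maximizer play I with probability p. The minimizer is indifferent when 12p + 20(1−p) = 16p + 8(1−p), giving p = 3/4.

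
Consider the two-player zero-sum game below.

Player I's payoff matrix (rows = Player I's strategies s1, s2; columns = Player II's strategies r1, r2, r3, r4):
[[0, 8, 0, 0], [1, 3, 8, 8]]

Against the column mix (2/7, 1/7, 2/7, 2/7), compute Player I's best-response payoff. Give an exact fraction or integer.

37/7

s1: (0)·(2/7) + (8)·(1/7) + (0)·(2/7) + (0)·(2/7) = 8/7.
s2: (1)·(2/7) + (3)·(1/7) + (8)·(2/7) + (8)·(2/7) = 37/7.
The best pure response is s2 with expected payoff 37/7.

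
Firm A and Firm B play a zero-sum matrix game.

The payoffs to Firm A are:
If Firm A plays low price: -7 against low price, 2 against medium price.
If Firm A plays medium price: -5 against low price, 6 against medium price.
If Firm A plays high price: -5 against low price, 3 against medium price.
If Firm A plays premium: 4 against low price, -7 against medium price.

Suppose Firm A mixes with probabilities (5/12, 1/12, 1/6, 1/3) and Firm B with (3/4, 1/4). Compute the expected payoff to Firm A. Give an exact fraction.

-9/4

Against (3/4, 1/4), each row's expected payoff is low price: -19/4; medium price: -9/4; high price: -3; premium: 5/4.
Taking the (5/12, 1/12, 1/6, 1/3)-weighted average: (5/12)·(-19/4) + (1/12)·(-9/4) + (1/6)·(-3) + (1/3)·(5/4) = -9/4.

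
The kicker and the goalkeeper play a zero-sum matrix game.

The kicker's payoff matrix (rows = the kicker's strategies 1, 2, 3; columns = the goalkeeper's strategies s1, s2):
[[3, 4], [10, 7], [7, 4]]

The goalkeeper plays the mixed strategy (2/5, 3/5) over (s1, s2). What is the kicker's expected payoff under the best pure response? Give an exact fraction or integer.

1: (3)·(2/5) + (4)·(3/5) = 18/5.
2: (10)·(2/5) + (7)·(3/5) = 41/5.
3: (7)·(2/5) + (4)·(3/5) = 26/5.
The best pure response is 2 with expected payoff 41/5.

41/5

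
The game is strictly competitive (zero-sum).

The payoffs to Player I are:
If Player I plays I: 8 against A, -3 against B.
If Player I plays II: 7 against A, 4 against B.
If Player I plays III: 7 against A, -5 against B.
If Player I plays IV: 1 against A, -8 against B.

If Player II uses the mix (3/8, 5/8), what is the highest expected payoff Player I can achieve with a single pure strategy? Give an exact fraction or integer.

I: (8)·(3/8) + (-3)·(5/8) = 9/8.
II: (7)·(3/8) + (4)·(5/8) = 41/8.
III: (7)·(3/8) + (-5)·(5/8) = -1/2.
IV: (1)·(3/8) + (-8)·(5/8) = -37/8.
The best pure response is II with expected payoff 41/8.

41/8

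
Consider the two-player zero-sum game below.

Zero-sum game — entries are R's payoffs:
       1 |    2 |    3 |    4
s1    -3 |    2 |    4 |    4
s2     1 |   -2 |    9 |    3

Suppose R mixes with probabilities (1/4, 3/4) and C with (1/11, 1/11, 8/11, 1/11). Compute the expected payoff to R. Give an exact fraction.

257/44

Against (1/11, 1/11, 8/11, 1/11), each row's expected payoff is s1: 35/11; s2: 74/11.
Taking the (1/4, 3/4)-weighted average: (1/4)·(35/11) + (3/4)·(74/11) = 257/44.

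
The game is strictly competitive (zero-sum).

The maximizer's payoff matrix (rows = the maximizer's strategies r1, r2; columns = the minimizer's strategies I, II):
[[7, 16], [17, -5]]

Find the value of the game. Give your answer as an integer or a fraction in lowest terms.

307/31

Row minima are 7 and -5, so the maximizer's maximin is 7; column maxima are 17 and 16, so the minimizer's minimax is 16. These differ, so the equilibrium is in mixed strategies.
Let the maximizer play r1 with probability p. The minimizer is indifferent when 7p + 17(1−p) = 16p − 5(1−p), giving p = 22/31.
Let the minimizer play I with probability q. The maximizer is indifferent when 7q + 16(1−q) = 17q − 5(1−q), giving q = 21/31.
The value is 7·(21/31) + (16)·(10/31) = 307/31.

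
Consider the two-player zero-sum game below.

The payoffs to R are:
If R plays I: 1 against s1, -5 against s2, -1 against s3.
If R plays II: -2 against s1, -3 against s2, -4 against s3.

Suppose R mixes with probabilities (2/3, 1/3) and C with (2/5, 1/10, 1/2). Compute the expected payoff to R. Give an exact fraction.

Against (2/5, 1/10, 1/2), each row's expected payoff is I: -3/5; II: -31/10.
Taking the (2/3, 1/3)-weighted average: (2/3)·(-3/5) + (1/3)·(-31/10) = -43/30.

-43/30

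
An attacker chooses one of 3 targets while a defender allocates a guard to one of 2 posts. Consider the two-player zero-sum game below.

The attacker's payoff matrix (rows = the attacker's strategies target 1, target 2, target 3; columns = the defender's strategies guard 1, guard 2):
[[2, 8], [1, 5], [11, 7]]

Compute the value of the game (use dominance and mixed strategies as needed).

37/5

Row target 2 is strictly dominated by row target 1, so the attacker never plays it.
The remaining 2×2 game on (target 1, target 3) × (guard 1, guard 2) has no saddle point. Let the attacker play target 1 with probability p; indifference gives 2p + 11(1−p) = 8p + 7(1−p), so p = 2/5.
Similarly the defender's optimal q on guard 1 is 1/10, and the value is 2·(1/10) + (8)·(9/10) = 37/5.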